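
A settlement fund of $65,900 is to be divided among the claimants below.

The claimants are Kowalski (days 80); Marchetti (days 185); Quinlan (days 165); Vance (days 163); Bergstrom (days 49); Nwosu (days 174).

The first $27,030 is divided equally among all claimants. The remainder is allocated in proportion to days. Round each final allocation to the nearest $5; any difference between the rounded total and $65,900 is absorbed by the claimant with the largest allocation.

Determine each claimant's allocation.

Kowalski: $8,315 | Marchetti: $13,315 | Quinlan: $12,365 | Vance: $12,270 | Bergstrom: $6,840 | Nwosu: $12,795

First tranche $27,030 split equally: $4,505 each.
Remainder $38,870 by days (total 816): Kowalski 3,810.78 → $3,810; Marchetti 8,812.44 → $8,810; Quinlan 7,859.74 → $7,860; Vance 7,764.47 → $7,765; Bergstrom 2,334.11 → $2,335; Nwosu 8,288.46 → $8,290.
Totals: Kowalski $4,505 + $3,810 = $8,315; Marchetti $4,505 + $8,810 = $13,315; Quinlan $4,505 + $7,860 = $12,365; Vance $4,505 + $7,765 = $12,270; Bergstrom $4,505 + $2,335 = $6,840; Nwosu $4,505 + $8,290 = $12,795.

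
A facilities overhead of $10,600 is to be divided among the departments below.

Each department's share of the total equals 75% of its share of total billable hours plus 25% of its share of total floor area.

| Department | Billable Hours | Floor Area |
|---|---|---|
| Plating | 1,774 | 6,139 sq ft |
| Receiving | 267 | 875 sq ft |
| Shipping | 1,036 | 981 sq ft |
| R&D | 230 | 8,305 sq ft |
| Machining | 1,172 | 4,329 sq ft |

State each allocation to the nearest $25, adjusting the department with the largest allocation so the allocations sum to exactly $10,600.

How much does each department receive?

Plating: $3,950 · Receiving: $575 · Shipping: $1,975 · R&D: $1,475 · Machining: $2,625

Billable hours total 4,479; floor area total 20,629.
Blended shares (75% billable hours + 25% floor area): Plating 0.3715; Receiving 0.0553; Shipping 0.1854; R&D 0.1392; Machining 0.2487.
Unrounded shares: Plating 3,937.38; Receiving 586.31; Shipping 1,964.87; R&D 1,475.10; Machining 2,636.34.
Rounded to nearest $25: Plating $3,925; Receiving $575; Shipping $1,975; R&D $1,475; Machining $2,625. Sum = $10,575.
Difference $10,600 − $10,575 = +$25 applied to largest allocation (Plating): Plating becomes $3,950.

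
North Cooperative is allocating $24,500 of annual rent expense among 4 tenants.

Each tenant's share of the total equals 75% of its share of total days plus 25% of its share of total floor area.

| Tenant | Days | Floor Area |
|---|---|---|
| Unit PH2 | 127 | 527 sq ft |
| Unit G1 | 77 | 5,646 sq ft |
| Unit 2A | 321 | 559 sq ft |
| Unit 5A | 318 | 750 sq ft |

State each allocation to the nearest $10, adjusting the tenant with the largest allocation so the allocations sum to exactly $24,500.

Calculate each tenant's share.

Unit PH2: $3,200 · Unit G1: $6,300 · Unit 2A: $7,450 · Unit 5A: $7,550

Totals — days 843, floor area 7,482.
Combined weights (75% days + 25% floor area): Unit PH2 0.1306; Unit G1 0.2572; Unit 2A 0.3043; Unit 5A 0.3080.
Raw shares: Unit PH2 3,199.66; Unit G1 6,300.37; Unit 2A 7,454.50; Unit 5A 7,545.47.
Rounded to nearest $10: Unit PH2 $3,200; Unit G1 $6,300; Unit 2A $7,450; Unit 5A $7,550. Sum = $24,500.
No rounding difference to absorb.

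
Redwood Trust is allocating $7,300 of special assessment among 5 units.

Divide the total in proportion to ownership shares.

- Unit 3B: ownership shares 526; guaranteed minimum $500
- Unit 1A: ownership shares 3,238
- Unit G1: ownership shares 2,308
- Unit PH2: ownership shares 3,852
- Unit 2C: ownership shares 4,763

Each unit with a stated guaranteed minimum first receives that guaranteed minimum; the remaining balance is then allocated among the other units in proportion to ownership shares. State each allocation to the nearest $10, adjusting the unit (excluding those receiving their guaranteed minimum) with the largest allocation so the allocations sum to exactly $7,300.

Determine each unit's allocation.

Fund the minimums — Unit 3B $500. Balance $6,800.
Balance split over remaining ownership shares 14,161: Unit 1A 1,554.86 → $1,550; Unit G1 1,108.28 → $1,110; Unit PH2 1,849.70 → $1,850; Unit 2C 2,287.15 → $2,290.

Unit 3B: $500 | Unit 1A: $1,550 | Unit G1: $1,110 | Unit PH2: $1,850 | Unit 2C: $2,290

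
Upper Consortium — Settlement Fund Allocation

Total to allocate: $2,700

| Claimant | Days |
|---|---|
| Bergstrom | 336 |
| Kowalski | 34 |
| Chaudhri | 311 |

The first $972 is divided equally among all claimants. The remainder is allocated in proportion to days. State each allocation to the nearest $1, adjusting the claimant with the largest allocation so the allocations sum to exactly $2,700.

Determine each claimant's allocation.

First tranche $972 split equally: $324 each.
Remainder $1,728 by days (total 681): Bergstrom 852.58 → $853; Kowalski 86.27 → $86; Chaudhri 789.15 → $789.
Totals: Bergstrom $324 + $853 = $1,177; Kowalski $324 + $86 = $410; Chaudhri $324 + $789 = $1,113.

Bergstrom: $1,177; Kowalski: $410; Chaudhri: $1,113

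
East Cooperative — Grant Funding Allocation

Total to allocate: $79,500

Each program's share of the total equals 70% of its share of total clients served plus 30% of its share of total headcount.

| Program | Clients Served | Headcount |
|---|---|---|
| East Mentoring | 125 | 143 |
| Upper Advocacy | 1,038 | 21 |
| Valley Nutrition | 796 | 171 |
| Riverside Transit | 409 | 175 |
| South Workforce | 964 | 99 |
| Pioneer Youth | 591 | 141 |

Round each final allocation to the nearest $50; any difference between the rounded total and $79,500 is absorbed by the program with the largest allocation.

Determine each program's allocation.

East Mentoring: $6,300; Upper Advocacy: $15,400; Valley Nutrition: $16,750; Riverside Transit: $11,350; South Workforce: $16,850; Pioneer Youth: $12,850

Totals — clients served 3,923, headcount 750.
Blended shares (70% clients served + 30% headcount): East Mentoring 0.0795; Upper Advocacy 0.1936; Valley Nutrition 0.2104; Riverside Transit 0.1430; South Workforce 0.2116; Pioneer Youth 0.1619.
Proportional shares: East Mentoring 6,320.60; Upper Advocacy 15,392.42; Valley Nutrition 16,729.52; Riverside Transit 11,366.90; South Workforce 16,823.09; Pioneer Youth 12,867.47.
After rounding ($50): East Mentoring $6,300; Upper Advocacy $15,400; Valley Nutrition $16,750; Riverside Transit $11,350; South Workforce $16,800; Pioneer Youth $12,850. Sum = $79,450.
Difference $79,500 − $79,450 = +$50 applied to largest allocation (South Workforce): South Workforce becomes $16,850.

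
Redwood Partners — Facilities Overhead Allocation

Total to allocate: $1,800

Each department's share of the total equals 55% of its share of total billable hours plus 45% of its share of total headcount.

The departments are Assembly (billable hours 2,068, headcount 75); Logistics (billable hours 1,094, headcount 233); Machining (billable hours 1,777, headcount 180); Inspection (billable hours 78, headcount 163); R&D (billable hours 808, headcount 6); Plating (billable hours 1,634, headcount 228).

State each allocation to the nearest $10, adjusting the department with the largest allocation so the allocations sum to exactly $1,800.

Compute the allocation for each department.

Assembly: $340 | Logistics: $360 | Machining: $400 | Inspection: $160 | R&D: $110 | Plating: $430

Billable hours total 7,459; headcount total 885.
Composite weights (55% billable hours + 45% headcount): Assembly 0.1906; Logistics 0.1991; Machining 0.2226; Inspection 0.0886; R&D 0.0626; Plating 0.2364.
Pro-rata amounts: Assembly 343.12; Logistics 358.46; Machining 400.60; Inspection 159.54; R&D 112.73; Plating 425.55.
At nearest $10: Assembly $340; Logistics $360; Machining $400; Inspection $160; R&D $110; Plating $430. Sum = $1,800.
No rounding difference to absorb.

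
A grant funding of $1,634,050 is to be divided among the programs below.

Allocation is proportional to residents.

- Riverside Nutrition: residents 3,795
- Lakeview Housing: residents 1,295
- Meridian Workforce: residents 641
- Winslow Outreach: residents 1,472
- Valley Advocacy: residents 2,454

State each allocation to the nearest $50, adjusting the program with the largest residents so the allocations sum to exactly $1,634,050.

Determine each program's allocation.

Riverside Nutrition: $642,100 · Lakeview Housing: $219,150 · Meridian Workforce: $108,450 · Winslow Outreach: $249,100 · Valley Advocacy: $415,250

Total residents = 9,657.
Pro-rata amounts: Riverside Nutrition 3,795/9,657 × $1,634,050 = 642,147.64; Lakeview Housing 1,295/9,657 × $1,634,050 = 219,125.48; Meridian Workforce 641/9,657 × $1,634,050 = 108,462.88; Winslow Outreach 1,472/9,657 × $1,634,050 = 249,075.45; Valley Advocacy 2,454/9,657 × $1,634,050 = 415,238.55.
After rounding ($50): Riverside Nutrition $642,150; Lakeview Housing $219,150; Meridian Workforce $108,450; Winslow Outreach $249,100; Valley Advocacy $415,250. Sum = $1,634,100.
Difference $1,634,050 − $1,634,100 = −$50 applied to largest residents (Riverside Nutrition): Riverside Nutrition becomes $642,100.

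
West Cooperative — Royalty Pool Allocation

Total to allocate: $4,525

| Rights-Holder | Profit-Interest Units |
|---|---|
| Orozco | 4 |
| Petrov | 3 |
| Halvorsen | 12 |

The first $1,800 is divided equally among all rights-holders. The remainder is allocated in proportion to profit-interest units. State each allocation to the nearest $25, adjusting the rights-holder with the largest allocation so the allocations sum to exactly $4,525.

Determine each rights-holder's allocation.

Equal tier: $1,800 ÷ 3 = $600 apiece.
Remainder $2,725 by profit-interest units (total 19): Orozco 573.68 → $575; Petrov 430.26 → $425; Halvorsen 1,721.05 → $1,725.
Totals: Orozco $600 + $575 = $1,175; Petrov $600 + $425 = $1,025; Halvorsen $600 + $1,725 = $2,325.

Orozco: $1,175; Petrov: $1,025; Halvorsen: $2,325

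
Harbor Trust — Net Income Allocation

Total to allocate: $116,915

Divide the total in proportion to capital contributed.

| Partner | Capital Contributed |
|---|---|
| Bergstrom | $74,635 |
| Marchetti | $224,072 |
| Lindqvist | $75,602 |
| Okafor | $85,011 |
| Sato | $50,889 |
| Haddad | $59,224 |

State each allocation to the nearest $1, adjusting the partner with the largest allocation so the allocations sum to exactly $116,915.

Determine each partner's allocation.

Bergstrom: $15,324 · Marchetti: $46,007 · Lindqvist: $15,522 · Okafor: $17,454 · Sato: $10,448 · Haddad: $12,160

Total capital contributed = 569,433.
Proportional shares: Bergstrom 74,635/569,433 × $116,915 = 15,323.93; Marchetti 224,072/569,433 × $116,915 = 46,006.08; Lindqvist 75,602/569,433 × $116,915 = 15,522.47; Okafor 85,011/569,433 × $116,915 = 17,454.31; Sato 50,889/569,433 × $116,915 = 10,448.44; Haddad 59,224/569,433 × $116,915 = 12,159.77.
Rounded to nearest $1: Bergstrom $15,324; Marchetti $46,006; Lindqvist $15,522; Okafor $17,454; Sato $10,448; Haddad $12,160. Sum = $116,914.
Difference $116,915 − $116,914 = +$1 applied to largest allocation (Marchetti): Marchetti becomes $46,007.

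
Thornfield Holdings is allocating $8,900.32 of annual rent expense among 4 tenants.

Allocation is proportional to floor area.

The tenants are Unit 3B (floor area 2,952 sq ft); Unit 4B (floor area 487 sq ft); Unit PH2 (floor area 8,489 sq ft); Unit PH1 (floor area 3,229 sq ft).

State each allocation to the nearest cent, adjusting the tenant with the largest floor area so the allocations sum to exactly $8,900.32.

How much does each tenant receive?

Unit 3B: $1,733.44; Unit 4B: $285.97; Unit PH2: $4,984.81; Unit PH1: $1,896.10

Sum of floor area: 2,952 + 487 + 8,489 + 3,229 = 15,157.
Unrounded shares: Unit 3B 1,733.4396; Unit 4B 285.9706; Unit PH2 4,984.8134; Unit PH1 1,896.0964.
At nearest cent: Unit 3B $1,733.44; Unit 4B $285.97; Unit PH2 $4,984.81; Unit PH1 $1,896.10. Sum = $8,900.32.
Sum already equals the total — no adjustment.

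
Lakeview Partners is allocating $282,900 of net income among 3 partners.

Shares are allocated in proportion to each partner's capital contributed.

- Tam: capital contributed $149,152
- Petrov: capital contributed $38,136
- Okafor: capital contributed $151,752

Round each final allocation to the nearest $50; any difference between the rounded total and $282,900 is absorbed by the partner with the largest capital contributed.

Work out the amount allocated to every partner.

Capital contributed total: 149,152 + 38,136 + 151,752 = 339,040.
Proportional shares: Tam 124,454.64; Petrov 31,821.24; Okafor 126,624.12.
Rounded to nearest $50: Tam $124,450; Petrov $31,800; Okafor $126,600. Sum = $282,850.
Difference $282,900 − $282,850 = +$50 applied to largest capital contributed (Okafor): Okafor becomes $126,650.

Tam: $124,450 · Petrov: $31,800 · Okafor: $126,650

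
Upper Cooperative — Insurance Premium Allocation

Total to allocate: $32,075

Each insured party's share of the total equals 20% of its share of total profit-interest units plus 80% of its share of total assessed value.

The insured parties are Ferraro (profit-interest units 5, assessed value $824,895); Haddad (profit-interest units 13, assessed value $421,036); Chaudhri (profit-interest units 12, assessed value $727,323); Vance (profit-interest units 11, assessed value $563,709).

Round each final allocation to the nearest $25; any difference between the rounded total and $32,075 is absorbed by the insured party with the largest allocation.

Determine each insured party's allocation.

Profit-interest units total 41; assessed value total 2,536,963.
Blended shares (20% profit-interest units + 80% assessed value): Ferraro 0.2845; Haddad 0.1962; Chaudhri 0.2879; Vance 0.2314.
Unrounded shares: Ferraro 9,125.68; Haddad 6,292.57; Chaudhri 9,234.04; Vance 7,422.71.
Rounded to nearest $25: Ferraro $9,125; Haddad $6,300; Chaudhri $9,225; Vance $7,425. Sum = $32,075.
Sum already equals the total — no adjustment.

Ferraro: $9,125 | Haddad: $6,300 | Chaudhri: $9,225 | Vance: $7,425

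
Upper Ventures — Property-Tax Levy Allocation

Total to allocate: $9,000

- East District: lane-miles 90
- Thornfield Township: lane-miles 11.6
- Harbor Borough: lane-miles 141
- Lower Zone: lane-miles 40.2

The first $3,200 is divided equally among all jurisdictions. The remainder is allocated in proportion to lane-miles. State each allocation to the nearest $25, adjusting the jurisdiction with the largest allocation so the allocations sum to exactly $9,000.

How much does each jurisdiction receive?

$3,200 shared equally gives $800 per jurisdiction.
Remainder $5,800 by lane-miles (total 282.8): East District 1,845.83 → $1,850; Thornfield Township 237.91 → $250; Harbor Borough 2,891.80 → $2,900; Lower Zone 824.47 → $825.
Rounding difference −$25 on remainder applied to Harbor Borough.
Totals: East District $800 + $1,850 = $2,650; Thornfield Township $800 + $250 = $1,050; Harbor Borough $800 + $2,875 = $3,675; Lower Zone $800 + $825 = $1,625.

East District: $2,650; Thornfield Township: $1,050; Harbor Borough: $3,675; Lower Zone: $1,625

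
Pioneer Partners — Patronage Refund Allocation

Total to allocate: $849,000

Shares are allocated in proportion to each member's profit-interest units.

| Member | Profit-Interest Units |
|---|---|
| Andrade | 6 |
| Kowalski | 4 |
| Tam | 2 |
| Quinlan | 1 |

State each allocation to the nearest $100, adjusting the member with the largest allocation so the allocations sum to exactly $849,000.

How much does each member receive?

Andrade: $391,900; Kowalski: $261,200; Tam: $130,600; Quinlan: $65,300

Total profit-interest units = 13.
Unrounded shares: Andrade 6/13 × $849,000 = 391,846.15; Kowalski 4/13 × $849,000 = 261,230.77; Tam 2/13 × $849,000 = 130,615.38; Quinlan 1/13 × $849,000 = 65,307.69.
After rounding ($100): Andrade $391,800; Kowalski $261,200; Tam $130,600; Quinlan $65,300. Sum = $848,900.
Difference $849,000 − $848,900 = +$100 applied to largest allocation (Andrade): Andrade becomes $391,900.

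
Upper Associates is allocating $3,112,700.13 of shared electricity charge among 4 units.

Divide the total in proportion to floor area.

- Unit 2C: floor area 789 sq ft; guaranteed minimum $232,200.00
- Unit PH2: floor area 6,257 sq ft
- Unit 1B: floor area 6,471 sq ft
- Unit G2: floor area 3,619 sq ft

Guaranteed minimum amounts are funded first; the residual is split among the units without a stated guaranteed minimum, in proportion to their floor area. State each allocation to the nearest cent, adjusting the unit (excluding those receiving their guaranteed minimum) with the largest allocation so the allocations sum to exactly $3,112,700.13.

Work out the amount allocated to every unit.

Unit 2C: $232,200.00 · Unit PH2: $1,102,544.16 · Unit 1B: $1,140,253.03 · Unit G2: $637,702.94

Fund the minimums — Unit 2C $232,200.00. Remaining pool $2,880,500.13.
Remaining pool split over remaining floor area 16,347: Unit PH2 1,102,544.1557 → $1,102,544.16; Unit 1B 1,140,253.0337 → $1,140,253.03; Unit G2 637,702.9406 → $637,702.94.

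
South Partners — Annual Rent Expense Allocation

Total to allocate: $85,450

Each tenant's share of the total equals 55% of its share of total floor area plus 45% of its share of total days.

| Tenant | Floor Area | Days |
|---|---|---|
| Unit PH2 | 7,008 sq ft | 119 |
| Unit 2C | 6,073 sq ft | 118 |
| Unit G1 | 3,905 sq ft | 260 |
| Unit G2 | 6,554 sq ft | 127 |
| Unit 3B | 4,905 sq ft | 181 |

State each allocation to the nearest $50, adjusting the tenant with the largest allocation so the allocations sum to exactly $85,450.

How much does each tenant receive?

Floor area total 28,445; days total 805.
Blended shares (55% floor area + 45% days): Unit PH2 0.2020; Unit 2C 0.1834; Unit G1 0.2208; Unit G2 0.1977; Unit 3B 0.1960.
Proportional shares: Unit PH2 17,263.07; Unit 2C 15,670.47; Unit G1 18,871.37; Unit G2 16,895.09; Unit 3B 16,750.00.
At nearest $50: Unit PH2 $17,250; Unit 2C $15,650; Unit G1 $18,850; Unit G2 $16,900; Unit 3B $16,750. Sum = $85,400.
Difference $85,450 − $85,400 = +$50 applied to largest allocation (Unit G1): Unit G1 becomes $18,900.

Unit PH2: $17,250 | Unit 2C: $15,650 | Unit G1: $18,900 | Unit G2: $16,900 | Unit 3B: $16,750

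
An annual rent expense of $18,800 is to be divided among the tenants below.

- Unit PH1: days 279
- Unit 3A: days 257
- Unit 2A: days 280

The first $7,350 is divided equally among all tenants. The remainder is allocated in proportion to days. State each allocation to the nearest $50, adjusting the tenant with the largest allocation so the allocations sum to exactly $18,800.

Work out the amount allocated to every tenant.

Equal tier: $7,350 ÷ 3 = $2,450 apiece.
Remainder $11,450 by days (total 816): Unit PH1 3,914.89 → $3,900; Unit 3A 3,606.19 → $3,600; Unit 2A 3,928.92 → $3,950.
Totals: Unit PH1 $2,450 + $3,900 = $6,350; Unit 3A $2,450 + $3,600 = $6,050; Unit 2A $2,450 + $3,950 = $6,400.

Unit PH1: $6,350 | Unit 3A: $6,050 | Unit 2A: $6,400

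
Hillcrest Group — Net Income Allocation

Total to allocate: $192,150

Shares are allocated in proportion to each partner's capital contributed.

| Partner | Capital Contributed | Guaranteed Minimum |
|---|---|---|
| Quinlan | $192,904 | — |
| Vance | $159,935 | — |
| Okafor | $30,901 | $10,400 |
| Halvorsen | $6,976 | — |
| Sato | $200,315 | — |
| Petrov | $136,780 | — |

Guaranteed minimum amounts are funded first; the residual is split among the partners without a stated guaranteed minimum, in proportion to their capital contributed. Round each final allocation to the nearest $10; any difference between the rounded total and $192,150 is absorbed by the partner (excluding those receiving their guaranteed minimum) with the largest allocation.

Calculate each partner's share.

Quinlan: $50,310 | Vance: $41,710 | Okafor: $10,400 | Halvorsen: $1,820 | Sato: $52,240 | Petrov: $35,670

Minimums first: Okafor $10,400. Residual $181,750.
Residual split over remaining capital contributed 696,910: Quinlan 50,308.22 → $50,310; Vance 41,710.10 → $41,710; Halvorsen 1,819.30 → $1,820; Sato 52,240.97 → $52,240; Petrov 35,671.41 → $35,670.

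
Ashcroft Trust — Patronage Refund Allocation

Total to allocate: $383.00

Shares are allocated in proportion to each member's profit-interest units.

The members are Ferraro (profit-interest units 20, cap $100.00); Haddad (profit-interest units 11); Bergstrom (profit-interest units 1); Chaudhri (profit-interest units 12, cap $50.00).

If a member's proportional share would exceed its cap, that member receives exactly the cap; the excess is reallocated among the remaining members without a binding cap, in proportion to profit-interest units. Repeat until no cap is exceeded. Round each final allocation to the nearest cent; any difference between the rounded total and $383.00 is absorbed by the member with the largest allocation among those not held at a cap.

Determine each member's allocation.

Profit-interest units total: 44.
Pro-rata shares before constraints: Ferraro 174.0909; Haddad 95.7500; Bergstrom 8.7045; Chaudhri 104.4545.
Cap binds for Ferraro ($100.00), Chaudhri ($50.00); balance $233.00 reallocated over remaining profit-interest units 12.
Remaining shares: Haddad 213.5833 → $213.58; Bergstrom 19.4167 → $19.42.

Ferraro: $100.00 | Haddad: $213.58 | Bergstrom: $19.42 | Chaudhri: $50.00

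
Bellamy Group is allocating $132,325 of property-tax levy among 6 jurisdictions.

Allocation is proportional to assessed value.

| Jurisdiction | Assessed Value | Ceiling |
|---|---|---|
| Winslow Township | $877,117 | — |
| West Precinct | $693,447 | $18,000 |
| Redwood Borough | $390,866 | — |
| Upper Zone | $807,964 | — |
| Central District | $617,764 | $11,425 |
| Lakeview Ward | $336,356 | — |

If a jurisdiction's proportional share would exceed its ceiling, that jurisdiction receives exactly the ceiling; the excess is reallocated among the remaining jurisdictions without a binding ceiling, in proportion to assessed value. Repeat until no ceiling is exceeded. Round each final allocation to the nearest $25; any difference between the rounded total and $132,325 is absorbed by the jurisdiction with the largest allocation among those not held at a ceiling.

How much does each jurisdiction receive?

Total assessed value = 3,723,514.
Proportional shares (ignoring caps): Winslow Township 31,170.69; West Precinct 24,643.49; Redwood Borough 13,890.47; Upper Zone 28,713.16; Central District 21,953.89; Lakeview Ward 11,953.31.
Cap binds for West Precinct ($18,000), Central District ($11,425); residual $102,900 reallocated over remaining assessed value 2,412,303.
Remaining shares: Winslow Township 37,414.59 → $37,425; Redwood Borough 16,672.91 → $16,675; Upper Zone 34,464.78 → $34,475; Lakeview Ward 14,347.71 → $14,350.
Rounding difference −$25 applied to Winslow Township → $37,400.

Winslow Township: $37,400 · West Precinct: $18,000 · Redwood Borough: $16,675 · Upper Zone: $34,475 · Central District: $11,425 · Lakeview Ward: $14,350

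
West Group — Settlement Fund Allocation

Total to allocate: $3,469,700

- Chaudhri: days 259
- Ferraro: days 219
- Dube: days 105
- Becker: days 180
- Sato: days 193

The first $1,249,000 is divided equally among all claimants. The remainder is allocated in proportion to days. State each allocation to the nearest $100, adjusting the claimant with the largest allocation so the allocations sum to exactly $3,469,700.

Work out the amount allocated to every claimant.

Chaudhri: $851,500 | Ferraro: $758,500 | Dube: $493,700 | Becker: $667,900 | Sato: $698,100

$1,249,000 shared equally gives $249,800 per claimant.
Remainder $2,220,700 by days (total 956): Chaudhri 601,633.16 → $601,600; Ferraro 508,716.84 → $508,700; Dube 243,905.33 → $243,900; Becker 418,123.43 → $418,100; Sato 448,321.23 → $448,300.
Rounding difference +$100 on remainder applied to Chaudhri.
Totals: Chaudhri $249,800 + $601,700 = $851,500; Ferraro $249,800 + $508,700 = $758,500; Dube $249,800 + $243,900 = $493,700; Becker $249,800 + $418,100 = $667,900; Sato $249,800 + $448,300 = $698,100.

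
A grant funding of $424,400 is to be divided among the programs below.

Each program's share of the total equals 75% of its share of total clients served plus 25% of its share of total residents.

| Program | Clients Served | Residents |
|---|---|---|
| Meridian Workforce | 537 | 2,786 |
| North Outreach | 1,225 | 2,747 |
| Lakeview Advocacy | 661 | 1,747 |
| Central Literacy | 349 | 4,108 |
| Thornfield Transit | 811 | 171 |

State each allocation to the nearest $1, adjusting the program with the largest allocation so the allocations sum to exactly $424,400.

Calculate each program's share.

Clients served total 3,583; residents total 11,559.
Blended shares (75% clients served + 25% residents): Meridian Workforce 0.1727; North Outreach 0.3158; Lakeview Advocacy 0.1761; Central Literacy 0.1619; Thornfield Transit 0.1735.
Pro-rata amounts: Meridian Workforce 73,277.70; North Outreach 134,039.01; Lakeview Advocacy 74,756.41; Central Literacy 68,711.13; Thornfield Transit 73,615.74.
Rounded to nearest $1: Meridian Workforce $73,278; North Outreach $134,039; Lakeview Advocacy $74,756; Central Literacy $68,711; Thornfield Transit $73,616. Sum = $424,400.
No rounding difference to absorb.

Meridian Workforce: $73,278; North Outreach: $134,039; Lakeview Advocacy: $74,756; Central Literacy: $68,711; Thornfield Transit: $73,616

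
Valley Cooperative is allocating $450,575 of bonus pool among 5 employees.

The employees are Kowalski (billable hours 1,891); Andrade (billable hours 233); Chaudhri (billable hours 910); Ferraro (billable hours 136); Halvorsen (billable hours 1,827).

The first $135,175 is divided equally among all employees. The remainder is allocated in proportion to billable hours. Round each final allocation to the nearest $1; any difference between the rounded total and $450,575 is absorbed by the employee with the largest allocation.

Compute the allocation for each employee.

Kowalski: $146,392; Andrade: $41,741; Chaudhri: $84,472; Ferraro: $35,619; Halvorsen: $142,351

Equal tier: $135,175 ÷ 5 = $27,035 apiece.
Remainder $315,400 by billable hours (total 4,997): Kowalski 119,355.89 → $119,356; Andrade 14,706.46 → $14,706; Chaudhri 57,437.26 → $57,437; Ferraro 8,584.03 → $8,584; Halvorsen 115,316.35 → $115,316.
Rounding difference +$1 on remainder applied to Kowalski.
Totals: Kowalski $27,035 + $119,357 = $146,392; Andrade $27,035 + $14,706 = $41,741; Chaudhri $27,035 + $57,437 = $84,472; Ferraro $27,035 + $8,584 = $35,619; Halvorsen $27,035 + $115,316 = $142,351.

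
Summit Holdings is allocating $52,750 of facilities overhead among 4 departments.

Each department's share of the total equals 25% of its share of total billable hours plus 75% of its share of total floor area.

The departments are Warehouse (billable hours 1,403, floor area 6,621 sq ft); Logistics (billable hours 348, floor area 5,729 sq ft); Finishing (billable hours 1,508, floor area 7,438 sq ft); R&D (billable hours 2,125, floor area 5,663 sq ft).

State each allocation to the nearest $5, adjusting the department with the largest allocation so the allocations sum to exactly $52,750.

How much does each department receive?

Warehouse: $13,730 · Logistics: $9,760 · Finishing: $15,250 · R&D: $14,010

Billable hours total 5,384; floor area total 25,451.
Blended shares (25% billable hours + 75% floor area): Warehouse 0.2603; Logistics 0.1850; Finishing 0.2892; R&D 0.2656.
Unrounded shares: Warehouse 13,728.55; Logistics 9,757.87; Finishing 15,255.73; R&D 14,007.84.
Rounded to nearest $5: Warehouse $13,730; Logistics $9,760; Finishing $15,255; R&D $14,010. Sum = $52,755.
Difference $52,750 − $52,755 = −$5 applied to largest allocation (Finishing): Finishing becomes $15,250.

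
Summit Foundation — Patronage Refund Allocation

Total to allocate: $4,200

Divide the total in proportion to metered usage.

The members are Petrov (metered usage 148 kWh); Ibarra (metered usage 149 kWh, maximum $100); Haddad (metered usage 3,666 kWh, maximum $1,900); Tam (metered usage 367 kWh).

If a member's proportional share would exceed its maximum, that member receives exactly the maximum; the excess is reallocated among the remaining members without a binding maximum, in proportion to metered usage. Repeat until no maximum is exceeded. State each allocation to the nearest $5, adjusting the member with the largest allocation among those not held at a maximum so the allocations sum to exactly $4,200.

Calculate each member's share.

Petrov: $630; Ibarra: $100; Haddad: $1,900; Tam: $1,570

Sum of metered usage: 4,330.
Proportional shares (ignoring caps): Petrov 143.56; Ibarra 144.53; Haddad 3,555.94; Tam 355.98.
Capped: Ibarra ($100), Haddad ($1,900); residual $2,200 reallocated over remaining metered usage 515.
Redistributed shares: Petrov 632.23 → $630; Tam 1,567.77 → $1,570.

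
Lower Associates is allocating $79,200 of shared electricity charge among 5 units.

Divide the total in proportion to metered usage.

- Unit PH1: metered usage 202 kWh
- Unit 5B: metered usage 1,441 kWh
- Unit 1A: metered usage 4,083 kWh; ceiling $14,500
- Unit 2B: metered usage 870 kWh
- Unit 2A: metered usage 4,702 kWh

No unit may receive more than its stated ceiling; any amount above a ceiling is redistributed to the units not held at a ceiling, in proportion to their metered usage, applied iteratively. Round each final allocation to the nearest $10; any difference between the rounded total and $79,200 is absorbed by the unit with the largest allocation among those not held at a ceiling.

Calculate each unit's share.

Metered usage total: 11,298.
Unconstrained shares: Unit PH1 1,416.04; Unit 5B 10,101.54; Unit 1A 28,622.20; Unit 2B 6,098.78; Unit 2A 32,961.44.
Cap binds for Unit 1A ($14,500); balance $64,700 reallocated over remaining metered usage 7,215.
Redistributed shares: Unit PH1 1,811.42 → $1,810; Unit 5B 12,922.07 → $12,920; Unit 2B 7,801.66 → $7,800; Unit 2A 42,164.85 → $42,160.
Rounding difference +$10 applied to Unit 2A → $42,170.

Unit PH1: $1,810 · Unit 5B: $12,920 · Unit 1A: $14,500 · Unit 2B: $7,800 · Unit 2A: $42,170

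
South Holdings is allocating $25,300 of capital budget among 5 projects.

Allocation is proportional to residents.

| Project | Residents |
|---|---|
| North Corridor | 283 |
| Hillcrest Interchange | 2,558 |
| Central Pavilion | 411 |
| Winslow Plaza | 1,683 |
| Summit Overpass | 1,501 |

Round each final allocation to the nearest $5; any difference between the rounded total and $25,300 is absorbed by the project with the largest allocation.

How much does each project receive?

Residents total: 6,436.
Proportional shares: North Corridor 283/6,436 × $25,300 = 1,112.48; Hillcrest Interchange 2,558/6,436 × $25,300 = 10,055.53; Central Pavilion 411/6,436 × $25,300 = 1,615.65; Winslow Plaza 1,683/6,436 × $25,300 = 6,615.89; Summit Overpass 1,501/6,436 × $25,300 = 5,900.45.
Rounded to nearest $5: North Corridor $1,110; Hillcrest Interchange $10,055; Central Pavilion $1,615; Winslow Plaza $6,615; Summit Overpass $5,900. Sum = $25,295.
Difference $25,300 − $25,295 = +$5 applied to largest allocation (Hillcrest Interchange): Hillcrest Interchange becomes $10,060.

North Corridor: $1,110 · Hillcrest Interchange: $10,060 · Central Pavilion: $1,615 · Winslow Plaza: $6,615 · Summit Overpass: $5,900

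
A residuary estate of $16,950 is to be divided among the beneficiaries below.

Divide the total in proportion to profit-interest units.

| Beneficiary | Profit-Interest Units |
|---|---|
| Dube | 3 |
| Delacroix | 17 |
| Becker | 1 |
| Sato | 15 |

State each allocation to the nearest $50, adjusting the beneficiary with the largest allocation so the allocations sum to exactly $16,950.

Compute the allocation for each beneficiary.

Sum of profit-interest units: 36.
Pro-rata amounts: Dube 3/36 × $16,950 = 1,412.50; Delacroix 17/36 × $16,950 = 8,004.17; Becker 1/36 × $16,950 = 470.83; Sato 15/36 × $16,950 = 7,062.50.
Rounded to nearest $50: Dube $1,400; Delacroix $8,000; Becker $450; Sato $7,050. Sum = $16,900.
Difference $16,950 − $16,900 = +$50 applied to largest allocation (Delacroix): Delacroix becomes $8,050.

Dube: $1,400 | Delacroix: $8,050 | Becker: $450 | Sato: $7,050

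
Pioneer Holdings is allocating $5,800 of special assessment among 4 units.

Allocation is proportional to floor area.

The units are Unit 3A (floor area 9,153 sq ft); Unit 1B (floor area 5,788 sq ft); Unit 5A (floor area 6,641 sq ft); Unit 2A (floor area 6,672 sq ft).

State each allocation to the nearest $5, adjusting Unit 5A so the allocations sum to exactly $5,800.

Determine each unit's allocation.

Total floor area = 28,254.
Raw shares: Unit 3A 9,153/28,254 × $5,800 = 1,878.93; Unit 1B 5,788/28,254 × $5,800 = 1,188.16; Unit 5A 6,641/28,254 × $5,800 = 1,363.27; Unit 2A 6,672/28,254 × $5,800 = 1,369.63.
After rounding ($5): Unit 3A $1,880; Unit 1B $1,190; Unit 5A $1,365; Unit 2A $1,370. Sum = $5,805.
Difference $5,800 − $5,805 = −$5 applied to Unit 5A: Unit 5A becomes $1,360.

Unit 3A: $1,880 | Unit 1B: $1,190 | Unit 5A: $1,360 | Unit 2A: $1,370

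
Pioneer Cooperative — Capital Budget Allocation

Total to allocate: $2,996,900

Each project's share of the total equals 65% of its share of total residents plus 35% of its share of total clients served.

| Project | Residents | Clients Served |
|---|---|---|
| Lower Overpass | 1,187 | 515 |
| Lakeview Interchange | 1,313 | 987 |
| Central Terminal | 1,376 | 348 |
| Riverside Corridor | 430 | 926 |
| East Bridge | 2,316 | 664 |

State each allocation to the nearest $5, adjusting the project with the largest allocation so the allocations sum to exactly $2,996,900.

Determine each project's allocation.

Residents total 6,622; clients served total 3,440.
Composite weights (65% residents + 35% clients served): Lower Overpass 0.1689; Lakeview Interchange 0.2293; Central Terminal 0.1705; Riverside Corridor 0.1364; East Bridge 0.2949.
Raw shares: Lower Overpass 506,210.56; Lakeview Interchange 687,196.71; Central Terminal 510,887.27; Riverside Corridor 408,845.81; East Bridge 883,759.65.
After rounding ($5): Lower Overpass $506,210; Lakeview Interchange $687,195; Central Terminal $510,885; Riverside Corridor $408,845; East Bridge $883,760. Sum = $2,996,895.
Difference $2,996,900 − $2,996,895 = +$5 applied to largest allocation (East Bridge): East Bridge becomes $883,765.

Lower Overpass: $506,210 | Lakeview Interchange: $687,195 | Central Terminal: $510,885 | Riverside Corridor: $408,845 | East Bridge: $883,765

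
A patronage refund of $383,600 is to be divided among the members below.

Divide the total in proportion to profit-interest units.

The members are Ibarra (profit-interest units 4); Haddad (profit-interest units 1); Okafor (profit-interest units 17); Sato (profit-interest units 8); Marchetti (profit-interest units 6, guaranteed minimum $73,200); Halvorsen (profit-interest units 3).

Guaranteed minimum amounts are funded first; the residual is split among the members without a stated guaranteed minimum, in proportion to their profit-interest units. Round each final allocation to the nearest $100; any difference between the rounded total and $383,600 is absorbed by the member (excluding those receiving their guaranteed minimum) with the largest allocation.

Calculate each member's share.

Ibarra: $37,600 | Haddad: $9,400 | Okafor: $160,000 | Sato: $75,200 | Marchetti: $73,200 | Halvorsen: $28,200

Minimums first: Marchetti $73,200. Residual $310,400.
Residual split over remaining profit-interest units 33: Ibarra 37,624.24 → $37,600; Haddad 9,406.06 → $9,400; Okafor 159,903.03 → $159,900; Sato 75,248.48 → $75,200; Halvorsen 28,218.18 → $28,200.
Rounding difference +$100 applied to Okafor → $160,000.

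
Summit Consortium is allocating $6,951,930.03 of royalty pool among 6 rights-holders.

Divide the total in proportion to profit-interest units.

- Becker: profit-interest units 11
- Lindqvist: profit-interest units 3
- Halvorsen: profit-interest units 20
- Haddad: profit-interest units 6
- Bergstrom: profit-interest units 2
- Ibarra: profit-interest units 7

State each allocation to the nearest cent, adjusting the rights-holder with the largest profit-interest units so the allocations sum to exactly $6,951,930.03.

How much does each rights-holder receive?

Becker: $1,560,637.35 · Lindqvist: $425,628.37 · Halvorsen: $2,837,522.46 · Haddad: $851,256.74 · Bergstrom: $283,752.25 · Ibarra: $993,132.86

Sum of profit-interest units: 11 + 3 + 20 + 6 + 2 + 7 = 49.
Raw shares: Becker 1,560,637.3537; Lindqvist 425,628.3692; Halvorsen 2,837,522.4612; Haddad 851,256.7384; Bergstrom 283,752.2461; Ibarra 993,132.8614.
Rounded to nearest cent: Becker $1,560,637.35; Lindqvist $425,628.37; Halvorsen $2,837,522.46; Haddad $851,256.74; Bergstrom $283,752.25; Ibarra $993,132.86. Sum = $6,951,930.03.
Sum already equals the total — no adjustment.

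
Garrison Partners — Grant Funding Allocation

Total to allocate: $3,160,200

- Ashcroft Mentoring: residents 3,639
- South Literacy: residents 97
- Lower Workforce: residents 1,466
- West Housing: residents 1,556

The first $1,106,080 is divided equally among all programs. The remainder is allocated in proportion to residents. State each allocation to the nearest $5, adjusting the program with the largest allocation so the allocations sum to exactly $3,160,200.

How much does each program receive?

Equal tier: $1,106,080 ÷ 4 = $276,520 apiece.
Remainder $2,054,120 by residents (total 6,758): Ashcroft Mentoring 1,106,088.00 → $1,106,090; South Literacy 29,483.52 → $29,485; Lower Workforce 445,596.32 → $445,595; West Housing 472,952.16 → $472,950.
Totals: Ashcroft Mentoring $276,520 + $1,106,090 = $1,382,610; South Literacy $276,520 + $29,485 = $306,005; Lower Workforce $276,520 + $445,595 = $722,115; West Housing $276,520 + $472,950 = $749,470.

Ashcroft Mentoring: $1,382,610; South Literacy: $306,005; Lower Workforce: $722,115; West Housing: $749,470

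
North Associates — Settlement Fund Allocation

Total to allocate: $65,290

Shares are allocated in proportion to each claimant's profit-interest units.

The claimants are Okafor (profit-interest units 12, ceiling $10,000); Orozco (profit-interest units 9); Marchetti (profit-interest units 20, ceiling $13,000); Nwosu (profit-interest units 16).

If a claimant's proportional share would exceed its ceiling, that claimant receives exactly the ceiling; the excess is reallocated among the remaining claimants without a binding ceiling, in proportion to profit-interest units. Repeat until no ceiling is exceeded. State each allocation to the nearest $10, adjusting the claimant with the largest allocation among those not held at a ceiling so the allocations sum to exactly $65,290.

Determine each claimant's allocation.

Total profit-interest units = 57.
Proportional shares (ignoring caps): Okafor 13,745.26; Orozco 10,308.95; Marchetti 22,908.77; Nwosu 18,327.02.
Capped: Okafor ($10,000), Marchetti ($13,000); balance $42,290 reallocated over remaining profit-interest units 25.
Remaining shares: Orozco 15,224.40 → $15,220; Nwosu 27,065.60 → $27,070.

Okafor: $10,000; Orozco: $15,220; Marchetti: $13,000; Nwosu: $27,070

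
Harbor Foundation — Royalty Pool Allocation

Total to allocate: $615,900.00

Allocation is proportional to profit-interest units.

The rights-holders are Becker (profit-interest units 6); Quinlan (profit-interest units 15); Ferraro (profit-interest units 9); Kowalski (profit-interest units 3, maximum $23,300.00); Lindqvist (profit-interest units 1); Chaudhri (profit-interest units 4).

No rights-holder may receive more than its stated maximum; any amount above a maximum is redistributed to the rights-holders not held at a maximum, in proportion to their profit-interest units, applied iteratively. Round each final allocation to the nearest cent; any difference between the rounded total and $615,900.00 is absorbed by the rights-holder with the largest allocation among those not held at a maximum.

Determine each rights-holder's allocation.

Total profit-interest units = 38.
Unconstrained shares: Becker 97,247.3684; Quinlan 243,118.4211; Ferraro 145,871.0526; Kowalski 48,623.6842; Lindqvist 16,207.8947; Chaudhri 64,831.5789.
Capped: Kowalski ($23,300.00); residual $592,600.00 reallocated over remaining profit-interest units 35.
Shares after redistribution: Becker 101,588.5714 → $101,588.57; Quinlan 253,971.4286 → $253,971.43; Ferraro 152,382.8571 → $152,382.86; Lindqvist 16,931.4286 → $16,931.43; Chaudhri 67,725.7143 → $67,725.71.

Becker: $101,588.57; Quinlan: $253,971.43; Ferraro: $152,382.86; Kowalski: $23,300.00; Lindqvist: $16,931.43; Chaudhri: $67,725.71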